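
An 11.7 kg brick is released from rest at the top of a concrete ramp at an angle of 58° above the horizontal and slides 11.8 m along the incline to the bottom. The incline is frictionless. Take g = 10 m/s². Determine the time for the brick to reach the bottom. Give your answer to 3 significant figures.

The weight component along the incline is mg sin 58° = 99.222 N and the normal force is N = mg cos 58° = 62.001 N.
With no friction, a = g sin 58° = 8.4805 m/s².
Starting from rest, L = ½at², so t = √(2L/a) = √(2 × 11.8 / 8.4805) = 1.6682 s.

1.67 s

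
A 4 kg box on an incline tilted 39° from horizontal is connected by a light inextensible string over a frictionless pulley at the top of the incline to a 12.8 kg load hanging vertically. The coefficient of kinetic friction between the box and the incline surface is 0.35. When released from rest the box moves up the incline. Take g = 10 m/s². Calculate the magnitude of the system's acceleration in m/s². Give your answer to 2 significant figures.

5.5 m/s²

For the box on the incline: the weight component along the slope is m₁g sin 39° = 4 × 10 × 0.6293 = 25.172 N and the normal force is N = m₁g cos 39° = 31.086 N.
Kinetic friction opposes the box's motion up the incline: f = μN = 0.35 × 31.086 = 10.880 N acting down the slope.
Newton's second law for the box (up-slope positive): T − 25.172 − 10.880 = 4 a. For the hanging load (downward positive): 12.8 × 10 − T = 12.8 a.
Adding the two equations eliminates T: 91.948 = 16.8 a, so a = 5.4731 m/s².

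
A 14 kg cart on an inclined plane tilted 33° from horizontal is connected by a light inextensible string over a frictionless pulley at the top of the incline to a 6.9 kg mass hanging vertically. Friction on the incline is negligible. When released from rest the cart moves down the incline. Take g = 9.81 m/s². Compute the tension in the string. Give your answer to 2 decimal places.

70.04 N

For the cart on the incline: the weight component along the slope is m₁g sin 33° = 14 × 9.81 × 0.5446 = 74.795 N and the normal force is N = m₁g cos 33° = 115.183 N.
Newton's second law for the cart (down-slope positive): 74.795 − T = 14 a. For the hanging mass (upward positive): T − 6.9 × 9.81 = 6.9 a.
Adding the two equations eliminates T: 7.106 = 20.9 a, so a = 0.3400 m/s².
Then from the hanging mass's equation, T = 6.9 × (9.81 + 0.3400) = 70.035 N.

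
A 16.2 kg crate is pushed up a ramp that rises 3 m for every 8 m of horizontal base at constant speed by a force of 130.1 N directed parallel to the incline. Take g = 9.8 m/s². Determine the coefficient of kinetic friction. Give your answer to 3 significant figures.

At constant speed ΣF = 0 along the incline. The applied 130.1 N acts up the slope; the weight component mg sin 20.56° = 55.744 N and kinetic friction μN both act down the slope.
So 130.1 = 55.744 + μ × 148.652, giving μ = (130.1 − 55.744) / 148.652 = 0.5002.

0.500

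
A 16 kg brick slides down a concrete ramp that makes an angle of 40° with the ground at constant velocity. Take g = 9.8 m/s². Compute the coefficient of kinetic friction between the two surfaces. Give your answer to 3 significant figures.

At constant velocity the net force along the incline is zero: mg sin 40° = μ mg cos 40°.
So μ = tan 40° = 0.6428 / 0.7660 = 0.8392.

0.839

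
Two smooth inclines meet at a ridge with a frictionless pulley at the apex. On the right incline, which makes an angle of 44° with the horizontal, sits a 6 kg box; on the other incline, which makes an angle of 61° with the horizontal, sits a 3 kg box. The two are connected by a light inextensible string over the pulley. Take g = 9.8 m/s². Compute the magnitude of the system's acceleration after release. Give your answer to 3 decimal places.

1.681 m/s²

Resolve each weight along its own incline: the 6 kg mass has component 6 × 9.8 × sin 44° = 40.846 N down its slope, and the 3 kg mass has 3 × 9.8 × sin 61° = 25.714 N down its slope.
The 6 kg side's 40.846 N exceeds the other side's 25.714 N, so that mass slides down and the 3 kg mass slides up. Taking that direction as positive, Newton's second law for the whole system gives 40.846 − 25.714 = (6 + 3) a, so a = 15.132 / 9 = 1.6813 m/s².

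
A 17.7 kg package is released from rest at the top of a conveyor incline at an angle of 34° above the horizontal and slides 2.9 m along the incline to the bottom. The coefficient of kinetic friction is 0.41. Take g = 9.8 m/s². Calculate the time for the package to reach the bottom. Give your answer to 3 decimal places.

1.643 s

The weight component along the incline is mg sin 34° = 96.998 N and the normal force is N = mg cos 34° = 143.805 N.
Friction up the slope is f = μN = 0.41 × 143.805 = 58.960 N, so the net downslope force is 96.998 − 58.960 = 38.038 N and a = 38.038 / 17.7 = 2.1490 m/s².
Starting from rest, L = ½at², so t = √(2L/a) = √(2 × 2.9 / 2.1490) = 1.6428 s.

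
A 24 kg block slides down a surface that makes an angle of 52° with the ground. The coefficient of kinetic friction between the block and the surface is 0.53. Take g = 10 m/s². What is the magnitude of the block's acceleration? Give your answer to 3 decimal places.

Resolving the weight along the incline: the component pulling the block down the slope is mg sin 52° = 24 × 10 × 0.7880 = 189.120 N, and the normal force is N = mg cos 52° = 24 × 10 × 0.6157 = 147.768 N.
Kinetic friction acts up the slope with magnitude f = μN = 0.53 × 147.768 = 78.317 N.
Net force along the incline is 189.120 − 78.317 = 110.803 N, so a = 110.803 / 24 = 4.6168 m/s².

4.617 m/s²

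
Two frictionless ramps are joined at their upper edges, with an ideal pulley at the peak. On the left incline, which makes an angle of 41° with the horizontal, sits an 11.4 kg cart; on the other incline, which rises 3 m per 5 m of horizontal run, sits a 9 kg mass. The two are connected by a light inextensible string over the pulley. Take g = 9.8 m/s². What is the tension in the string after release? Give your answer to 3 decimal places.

57.695 N

Resolve each weight along its own incline: the 11.4 kg mass has component 11.4 × 9.8 × sin 41° = 73.295 N down its slope, and the 9 kg mass has 9 × 9.8 × sin 30.96° = 45.379 N down its slope.
The 11.4 kg side's 73.295 N exceeds the other side's 45.379 N, so that mass slides down and the 9 kg mass slides up. Taking that direction as positive, Newton's second law for the whole system gives 73.295 − 45.379 = (11.4 + 9) a, so a = 27.916 / 20.4 = 1.3684 m/s².
For the 9 kg mass (up-slope positive): T − 45.379 = 9 × 1.3684, so T = 57.695 N.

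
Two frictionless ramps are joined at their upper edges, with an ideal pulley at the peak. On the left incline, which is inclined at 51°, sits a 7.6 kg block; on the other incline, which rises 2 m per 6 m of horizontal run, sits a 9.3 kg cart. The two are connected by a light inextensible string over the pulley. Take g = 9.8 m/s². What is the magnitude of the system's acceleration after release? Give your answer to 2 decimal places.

1.72 m/s²

Resolve each weight along its own incline: the 7.6 kg mass has component 7.6 × 9.8 × sin 51° = 57.882 N down its slope, and the 9.3 kg mass has 9.3 × 9.8 × sin 18.43° = 28.821 N down its slope.
The 7.6 kg side's 57.882 N exceeds the other side's 28.821 N, so that mass slides down and the 9.3 kg mass slides up. Taking that direction as positive, Newton's second law for the whole system gives 57.882 − 28.821 = (7.6 + 9.3) a, so a = 29.061 / 16.9 = 1.7196 m/s².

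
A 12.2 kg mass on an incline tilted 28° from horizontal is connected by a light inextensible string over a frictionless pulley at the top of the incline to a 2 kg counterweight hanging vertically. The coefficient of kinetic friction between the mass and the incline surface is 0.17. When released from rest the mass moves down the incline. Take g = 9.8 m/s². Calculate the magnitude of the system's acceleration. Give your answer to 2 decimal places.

For the mass on the incline: the weight component along the slope is m₁g sin 28° = 12.2 × 9.8 × 0.4695 = 56.133 N and the normal force is N = m₁g cos 28° = 105.565 N.
Kinetic friction opposes the mass's motion down the incline: f = μN = 0.17 × 105.565 = 17.946 N acting up the slope.
Newton's second law for the mass (down-slope positive): 56.133 − 17.946 − T = 12.2 a. For the hanging counterweight (upward positive): T − 2 × 9.8 = 2 a.
Adding the two equations eliminates T: 18.587 = 14.2 a, so a = 1.3089 m/s².

1.31 m/s²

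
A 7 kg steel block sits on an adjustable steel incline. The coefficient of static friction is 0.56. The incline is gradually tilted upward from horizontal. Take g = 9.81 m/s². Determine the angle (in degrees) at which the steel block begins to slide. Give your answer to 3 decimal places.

29.249°

At the threshold of sliding, static friction is at its maximum μ_s N and exactly balances the weight component along the incline: mg sin θ = μ_s mg cos θ.
Hence tan θ = μ_s = 0.56, so θ = arctan(0.56) = 29.2488°.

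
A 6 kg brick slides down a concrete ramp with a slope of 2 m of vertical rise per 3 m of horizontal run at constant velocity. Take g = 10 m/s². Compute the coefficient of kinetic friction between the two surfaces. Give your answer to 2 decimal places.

0.67

At constant velocity the net force along the incline is zero: mg sin 33.69° = μ mg cos 33.69°.
So μ = tan 33.69° = 0.5547 / 0.8321 = 0.6666.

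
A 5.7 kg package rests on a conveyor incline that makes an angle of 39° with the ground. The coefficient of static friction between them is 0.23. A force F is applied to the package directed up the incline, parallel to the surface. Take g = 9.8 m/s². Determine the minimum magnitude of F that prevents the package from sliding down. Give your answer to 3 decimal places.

The normal force is N = mg cos 39° = 43.411 N. With F at its minimum the package is on the verge of sliding down, so static friction is at its maximum μ_s N = 0.23 × 43.411 = 9.985 N and acts up the slope.
Equilibrium along the incline: F + μ_s N = mg sin 39°, so F = 35.154 − 9.985 = 25.169 N.

25.169 N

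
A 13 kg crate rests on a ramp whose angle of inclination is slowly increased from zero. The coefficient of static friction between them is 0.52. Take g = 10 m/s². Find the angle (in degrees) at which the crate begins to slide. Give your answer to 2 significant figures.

27°

At the threshold of sliding, static friction is at its maximum μ_s N and exactly balances the weight component along the incline: mg sin θ = μ_s mg cos θ.
Hence tan θ = μ_s = 0.52, so θ = arctan(0.52) = 27.4744°.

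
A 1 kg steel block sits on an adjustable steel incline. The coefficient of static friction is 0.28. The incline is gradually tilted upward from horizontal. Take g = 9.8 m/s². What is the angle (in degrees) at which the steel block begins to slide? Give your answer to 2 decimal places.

At the threshold of sliding, static friction is at its maximum μ_s N and exactly balances the weight component along the incline: mg sin θ = μ_s mg cos θ.
Hence tan θ = μ_s = 0.28, so θ = arctan(0.28) = 15.6422°.

15.64°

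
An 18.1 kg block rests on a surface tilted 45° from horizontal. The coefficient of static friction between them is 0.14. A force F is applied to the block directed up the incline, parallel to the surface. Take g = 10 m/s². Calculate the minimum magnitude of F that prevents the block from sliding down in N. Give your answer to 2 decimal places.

110.07 N

The normal force is N = mg cos 45° = 127.986 N. With F at its minimum the block is on the verge of sliding down, so static friction is at its maximum μ_s N = 0.14 × 127.986 = 17.918 N and acts up the slope.
Equilibrium along the incline: F + μ_s N = mg sin 45°, so F = 127.986 − 17.918 = 110.068 N.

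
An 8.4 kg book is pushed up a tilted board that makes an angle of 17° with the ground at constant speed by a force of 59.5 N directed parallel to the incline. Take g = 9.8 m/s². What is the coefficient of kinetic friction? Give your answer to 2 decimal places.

At constant speed ΣF = 0 along the incline. The applied 59.5 N acts up the slope; the weight component mg sin 17° = 24.068 N and kinetic friction μN both act down the slope.
So 59.5 = 24.068 + μ × 78.723, giving μ = (59.5 − 24.068) / 78.723 = 0.4501.

0.45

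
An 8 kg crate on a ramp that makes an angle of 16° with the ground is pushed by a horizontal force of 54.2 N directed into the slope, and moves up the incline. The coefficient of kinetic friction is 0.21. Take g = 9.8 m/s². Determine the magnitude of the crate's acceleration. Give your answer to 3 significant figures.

1.44 m/s²

The horizontal push has components F cos 16° = 54.2 × 0.9613 = 52.102 N up the incline and F sin 16° = 54.2 × 0.2756 = 14.938 N pressing into the surface.
The normal force is therefore N = mg cos 16° + F sin 16° = 75.366 + 14.938 = 90.304 N, and kinetic friction down the slope is μN = 0.21 × 90.304 = 18.964 N.
Along the incline: F cos 16° − mg sin 16° − μN = ma, so 52.102 − 21.607 − 18.964 = 8 a, giving a = 1.4414 m/s².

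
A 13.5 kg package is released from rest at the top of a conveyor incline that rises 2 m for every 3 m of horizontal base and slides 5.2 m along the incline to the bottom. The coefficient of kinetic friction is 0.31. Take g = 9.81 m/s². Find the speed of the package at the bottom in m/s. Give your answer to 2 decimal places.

The weight component along the incline is mg sin 33.69° = 73.462 N and the normal force is N = mg cos 33.69° = 110.193 N.
Friction up the slope is f = μN = 0.31 × 110.193 = 34.160 N, so the net downslope force is 73.462 − 34.160 = 39.302 N and a = 39.302 / 13.5 = 2.9113 m/s².
Starting from rest over a distance of 5.2 m, v² = 2aL = 2 × 2.9113 × 5.2 = 30.2775, so v = 5.5025 m/s.

5.50 m/s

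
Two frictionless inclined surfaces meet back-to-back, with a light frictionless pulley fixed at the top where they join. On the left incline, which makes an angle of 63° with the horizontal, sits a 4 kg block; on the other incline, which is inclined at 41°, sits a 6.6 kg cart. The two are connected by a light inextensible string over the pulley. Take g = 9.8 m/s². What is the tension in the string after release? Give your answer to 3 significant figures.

37.8 N

Resolve each weight along its own incline: the 4 kg mass has component 4 × 9.8 × sin 63° = 34.927 N down its slope, and the 6.6 kg mass has 6.6 × 9.8 × sin 41° = 42.434 N down its slope.
The 6.6 kg side's 42.434 N exceeds the other side's 34.927 N, so that mass slides down and the 4 kg mass slides up. Taking that direction as positive, Newton's second law for the whole system gives 42.434 − 34.927 = (4 + 6.6) a, so a = 7.507 / 10.6 = 0.7082 m/s².
For the 4 kg mass (up-slope positive): T − 34.927 = 4 × 0.7082, so T = 37.760 N.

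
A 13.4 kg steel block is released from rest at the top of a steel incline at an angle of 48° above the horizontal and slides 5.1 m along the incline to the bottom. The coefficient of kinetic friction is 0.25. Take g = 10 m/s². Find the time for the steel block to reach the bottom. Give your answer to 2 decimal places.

1.33 s

The weight component along the incline is mg sin 48° = 99.581 N and the normal force is N = mg cos 48° = 89.664 N.
Friction up the slope is f = μN = 0.25 × 89.664 = 22.416 N, so the net downslope force is 99.581 − 22.416 = 77.165 N and a = 77.165 / 13.4 = 5.7586 m/s².
Starting from rest, L = ½at², so t = √(2L/a) = √(2 × 5.1 / 5.7586) = 1.3309 s.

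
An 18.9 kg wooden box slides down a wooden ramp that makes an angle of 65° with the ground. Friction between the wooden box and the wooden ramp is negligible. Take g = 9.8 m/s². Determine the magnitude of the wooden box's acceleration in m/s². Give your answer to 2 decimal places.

8.88 m/s²

Resolving the weight along the incline: the component pulling the wooden box down the slope is mg sin 65° = 18.9 × 9.8 × 0.9063 = 167.865 N, and the normal force is N = mg cos 65° = 18.9 × 9.8 × 0.4226 = 78.274 N.
With no friction the net force along the incline is 167.865 N, so a = g sin 65° = 167.865 / 18.9 = 8.8817 m/s².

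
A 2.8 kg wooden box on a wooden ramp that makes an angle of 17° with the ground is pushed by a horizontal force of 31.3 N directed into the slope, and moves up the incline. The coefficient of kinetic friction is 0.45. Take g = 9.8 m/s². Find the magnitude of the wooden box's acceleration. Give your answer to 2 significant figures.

The horizontal push has components F cos 17° = 31.3 × 0.9563 = 29.932 N up the incline and F sin 17° = 31.3 × 0.2924 = 9.152 N pressing into the surface.
The normal force is therefore N = mg cos 17° + F sin 17° = 26.241 + 9.152 = 35.393 N, and kinetic friction down the slope is μN = 0.45 × 35.393 = 15.927 N.
Along the incline: F cos 17° − mg sin 17° − μN = ma, so 29.932 − 8.023 − 15.927 = 2.8 a, giving a = 2.1364 m/s².

2.1 m/s²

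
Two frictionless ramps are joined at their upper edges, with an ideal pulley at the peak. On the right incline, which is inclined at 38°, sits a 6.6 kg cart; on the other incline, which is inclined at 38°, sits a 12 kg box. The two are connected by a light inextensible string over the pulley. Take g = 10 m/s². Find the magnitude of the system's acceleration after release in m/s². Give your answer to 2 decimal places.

Resolve each weight along its own incline: the 6.6 kg mass has component 6.6 × 10 × sin 38° = 40.634 N down its slope, and the 12 kg mass has 12 × 10 × sin 38° = 73.879 N down its slope.
The 12 kg side's 73.879 N exceeds the other side's 40.634 N, so that mass slides down and the 6.6 kg mass slides up. Taking that direction as positive, Newton's second law for the whole system gives 73.879 − 40.634 = (6.6 + 12) a, so a = 33.245 / 18.6 = 1.7874 m/s².

1.79 m/s²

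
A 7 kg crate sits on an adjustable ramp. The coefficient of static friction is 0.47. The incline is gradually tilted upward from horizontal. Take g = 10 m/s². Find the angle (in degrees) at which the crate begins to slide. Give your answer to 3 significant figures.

At the threshold of sliding, static friction is at its maximum μ_s N and exactly balances the weight component along the incline: mg sin θ = μ_s mg cos θ.
Hence tan θ = μ_s = 0.47, so θ = arctan(0.47) = 25.1735°.

25.2°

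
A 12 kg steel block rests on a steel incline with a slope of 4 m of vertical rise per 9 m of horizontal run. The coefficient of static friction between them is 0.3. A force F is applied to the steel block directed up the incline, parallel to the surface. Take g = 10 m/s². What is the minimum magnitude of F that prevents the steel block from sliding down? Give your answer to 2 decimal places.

15.84 N

The normal force is N = mg cos 23.96° = 109.657 N. With F at its minimum the steel block is on the verge of sliding down, so static friction is at its maximum μ_s N = 0.3 × 109.657 = 32.897 N and acts up the slope.
Equilibrium along the incline: F + μ_s N = mg sin 23.96°, so F = 48.737 − 32.897 = 15.840 N.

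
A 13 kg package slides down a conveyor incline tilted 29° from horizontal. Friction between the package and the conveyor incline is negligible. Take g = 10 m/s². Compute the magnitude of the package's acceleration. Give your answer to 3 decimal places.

Resolving the weight along the incline: the component pulling the package down the slope is mg sin 29° = 13 × 10 × 0.4848 = 63.024 N, and the normal force is N = mg cos 29° = 13 × 10 × 0.8746 = 113.698 N.
With no friction the net force along the incline is 63.024 N, so a = g sin 29° = 63.024 / 13 = 4.8480 m/s².

4.848 m/s²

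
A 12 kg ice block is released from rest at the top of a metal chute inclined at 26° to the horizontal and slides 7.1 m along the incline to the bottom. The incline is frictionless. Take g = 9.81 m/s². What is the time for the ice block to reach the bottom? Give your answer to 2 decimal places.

1.82 s

The weight component along the incline is mg sin 26° = 51.605 N and the normal force is N = mg cos 26° = 105.806 N.
With no friction, a = g sin 26° = 4.3004 m/s².
Starting from rest, L = ½at², so t = √(2L/a) = √(2 × 7.1 / 4.3004) = 1.8171 s.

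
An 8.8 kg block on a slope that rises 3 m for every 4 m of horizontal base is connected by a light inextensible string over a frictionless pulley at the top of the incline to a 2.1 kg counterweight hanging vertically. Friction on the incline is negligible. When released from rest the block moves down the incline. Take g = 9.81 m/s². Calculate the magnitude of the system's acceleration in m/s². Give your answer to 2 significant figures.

2.9 m/s²

For the block on the incline: the weight component along the slope is m₁g sin 36.87° = 8.8 × 9.81 × 0.6000 = 51.797 N and the normal force is N = m₁g cos 36.87° = 69.062 N.
Newton's second law for the block (down-slope positive): 51.797 − T = 8.8 a. For the hanging counterweight (upward positive): T − 2.1 × 9.81 = 2.1 a.
Adding the two equations eliminates T: 31.196 = 10.9 a, so a = 2.8620 m/s².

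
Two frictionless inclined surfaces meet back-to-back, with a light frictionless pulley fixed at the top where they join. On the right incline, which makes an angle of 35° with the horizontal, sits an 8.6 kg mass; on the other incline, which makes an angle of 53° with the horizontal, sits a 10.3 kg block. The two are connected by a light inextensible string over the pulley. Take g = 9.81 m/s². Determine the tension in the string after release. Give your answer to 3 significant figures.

Resolve each weight along its own incline: the 8.6 kg mass has component 8.6 × 9.81 × sin 35° = 48.390 N down its slope, and the 10.3 kg mass has 10.3 × 9.81 × sin 53° = 80.697 N down its slope.
The 10.3 kg side's 80.697 N exceeds the other side's 48.390 N, so that mass slides down and the 8.6 kg mass slides up. Taking that direction as positive, Newton's second law for the whole system gives 80.697 − 48.390 = (8.6 + 10.3) a, so a = 32.307 / 18.9 = 1.7094 m/s².
For the 8.6 kg mass (up-slope positive): T − 48.390 = 8.6 × 1.7094, so T = 63.091 N.

63.1 N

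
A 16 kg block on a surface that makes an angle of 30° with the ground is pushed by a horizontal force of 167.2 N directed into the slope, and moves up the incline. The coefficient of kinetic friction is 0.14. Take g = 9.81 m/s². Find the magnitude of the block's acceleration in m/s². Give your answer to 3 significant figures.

The horizontal push has components F cos 30° = 167.2 × 0.8660 = 144.795 N up the incline and F sin 30° = 167.2 × 0.5000 = 83.600 N pressing into the surface.
The normal force is therefore N = mg cos 30° + F sin 30° = 135.927 + 83.600 = 219.527 N, and kinetic friction down the slope is μN = 0.14 × 219.527 = 30.734 N.
Along the incline: F cos 30° − mg sin 30° − μN = ma, so 144.795 − 78.480 − 30.734 = 16 a, giving a = 2.2238 m/s².

2.22 m/s²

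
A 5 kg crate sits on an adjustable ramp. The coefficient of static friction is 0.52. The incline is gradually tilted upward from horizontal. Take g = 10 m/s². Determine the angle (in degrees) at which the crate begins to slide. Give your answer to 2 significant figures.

At the threshold of sliding, static friction is at its maximum μ_s N and exactly balances the weight component along the incline: mg sin θ = μ_s mg cos θ.
Hence tan θ = μ_s = 0.52, so θ = arctan(0.52) = 27.4744°.

27°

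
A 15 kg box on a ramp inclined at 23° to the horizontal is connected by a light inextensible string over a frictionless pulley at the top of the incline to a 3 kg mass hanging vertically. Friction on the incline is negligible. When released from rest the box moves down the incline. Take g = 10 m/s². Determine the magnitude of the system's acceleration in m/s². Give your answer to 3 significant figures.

1.59 m/s²

For the box on the incline: the weight component along the slope is m₁g sin 23° = 15 × 10 × 0.3907 = 58.605 N and the normal force is N = m₁g cos 23° = 138.076 N.
Newton's second law for the box (down-slope positive): 58.605 − T = 15 a. For the hanging mass (upward positive): T − 3 × 10 = 3 a.
Adding the two equations eliminates T: 28.605 = 18 a, so a = 1.5892 m/s².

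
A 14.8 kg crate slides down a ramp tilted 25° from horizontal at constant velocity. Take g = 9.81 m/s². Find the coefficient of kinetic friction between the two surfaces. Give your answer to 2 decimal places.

At constant velocity the net force along the incline is zero: mg sin 25° = μ mg cos 25°.
So μ = tan 25° = 0.4226 / 0.9063 = 0.4663.

0.47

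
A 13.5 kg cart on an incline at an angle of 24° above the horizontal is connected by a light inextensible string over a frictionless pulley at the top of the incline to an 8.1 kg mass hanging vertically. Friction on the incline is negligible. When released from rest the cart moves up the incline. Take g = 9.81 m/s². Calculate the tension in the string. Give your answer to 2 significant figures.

For the cart on the incline: the weight component along the slope is m₁g sin 24° = 13.5 × 9.81 × 0.4067 = 53.861 N and the normal force is N = m₁g cos 24° = 120.985 N.
Newton's second law for the cart (up-slope positive): T − 53.861 = 13.5 a. For the hanging mass (downward positive): 8.1 × 9.81 − T = 8.1 a.
Adding the two equations eliminates T: 25.600 = 21.6 a, so a = 1.1852 m/s².
Then from the hanging mass's equation, T = 8.1 × (9.81 − 1.1852) = 69.861 N.

70 N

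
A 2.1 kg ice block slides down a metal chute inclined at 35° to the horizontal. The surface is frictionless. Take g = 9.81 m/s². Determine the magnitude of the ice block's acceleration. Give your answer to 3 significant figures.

Resolving the weight along the incline: the component pulling the ice block down the slope is mg sin 35° = 2.1 × 9.81 × 0.5736 = 11.817 N, and the normal force is N = mg cos 35° = 2.1 × 9.81 × 0.8192 = 16.876 N.
With no friction the net force along the incline is 11.817 N, so a = g sin 35° = 11.817 / 2.1 = 5.6271 m/s².

5.63 m/s²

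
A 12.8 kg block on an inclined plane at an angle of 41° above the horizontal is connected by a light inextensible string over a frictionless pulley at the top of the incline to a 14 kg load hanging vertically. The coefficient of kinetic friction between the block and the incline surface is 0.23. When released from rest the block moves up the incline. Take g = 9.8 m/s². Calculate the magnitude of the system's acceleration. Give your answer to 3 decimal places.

For the block on the incline: the weight component along the slope is m₁g sin 41° = 12.8 × 9.8 × 0.6561 = 82.301 N and the normal force is N = m₁g cos 41° = 94.671 N.
Kinetic friction opposes the block's motion up the incline: f = μN = 0.23 × 94.671 = 21.774 N acting down the slope.
Newton's second law for the block (up-slope positive): T − 82.301 − 21.774 = 12.8 a. For the hanging load (downward positive): 14 × 9.8 − T = 14 a.
Adding the two equations eliminates T: 33.125 = 26.8 a, so a = 1.2360 m/s².

1.236 m/s²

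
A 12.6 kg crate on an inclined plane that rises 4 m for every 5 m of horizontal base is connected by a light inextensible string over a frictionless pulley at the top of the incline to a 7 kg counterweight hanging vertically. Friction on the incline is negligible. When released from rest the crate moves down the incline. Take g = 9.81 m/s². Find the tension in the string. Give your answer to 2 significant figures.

For the crate on the incline: the weight component along the slope is m₁g sin 38.66° = 12.6 × 9.81 × 0.6247 = 77.217 N and the normal force is N = m₁g cos 38.66° = 96.520 N.
Newton's second law for the crate (down-slope positive): 77.217 − T = 12.6 a. For the hanging counterweight (upward positive): T − 7 × 9.81 = 7 a.
Adding the two equations eliminates T: 8.547 = 19.6 a, so a = 0.4361 m/s².
Then from the hanging counterweight's equation, T = 7 × (9.81 + 0.4361) = 71.723 N.

72 N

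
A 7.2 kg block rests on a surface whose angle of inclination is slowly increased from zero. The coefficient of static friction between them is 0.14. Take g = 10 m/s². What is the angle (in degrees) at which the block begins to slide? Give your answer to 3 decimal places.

At the threshold of sliding, static friction is at its maximum μ_s N and exactly balances the weight component along the incline: mg sin θ = μ_s mg cos θ.
Hence tan θ = μ_s = 0.14, so θ = arctan(0.14) = 7.9696°.

7.970°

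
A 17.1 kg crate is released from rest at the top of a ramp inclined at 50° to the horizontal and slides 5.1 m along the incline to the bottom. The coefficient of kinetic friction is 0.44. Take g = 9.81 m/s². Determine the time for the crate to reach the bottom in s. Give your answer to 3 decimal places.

The weight component along the incline is mg sin 50° = 128.505 N and the normal force is N = mg cos 50° = 107.828 N.
Friction up the slope is f = μN = 0.44 × 107.828 = 47.444 N, so the net downslope force is 128.505 − 47.444 = 81.061 N and a = 81.061 / 17.1 = 4.7404 m/s².
Starting from rest, L = ½at², so t = √(2L/a) = √(2 × 5.1 / 4.7404) = 1.4669 s.

1.467 s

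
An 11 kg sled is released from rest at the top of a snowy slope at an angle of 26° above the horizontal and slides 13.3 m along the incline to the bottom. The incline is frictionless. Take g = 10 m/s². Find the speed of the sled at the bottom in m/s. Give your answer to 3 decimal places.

The weight component along the incline is mg sin 26° = 48.221 N and the normal force is N = mg cos 26° = 98.867 N.
With no friction, a = g sin 26° = 4.3837 m/s².
Starting from rest over a distance of 13.3 m, v² = 2aL = 2 × 4.3837 × 13.3 = 116.6064, so v = 10.7984 m/s.

10.798 m/s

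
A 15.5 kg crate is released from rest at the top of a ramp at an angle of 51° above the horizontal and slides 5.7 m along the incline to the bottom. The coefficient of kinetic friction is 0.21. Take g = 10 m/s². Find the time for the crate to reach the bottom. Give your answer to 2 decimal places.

The weight component along the incline is mg sin 51° = 120.458 N and the normal force is N = mg cos 51° = 97.545 N.
Friction up the slope is f = μN = 0.21 × 97.545 = 20.484 N, so the net downslope force is 120.458 − 20.484 = 99.974 N and a = 99.974 / 15.5 = 6.4499 m/s².
Starting from rest, L = ½at², so t = √(2L/a) = √(2 × 5.7 / 6.4499) = 1.3295 s.

1.33 s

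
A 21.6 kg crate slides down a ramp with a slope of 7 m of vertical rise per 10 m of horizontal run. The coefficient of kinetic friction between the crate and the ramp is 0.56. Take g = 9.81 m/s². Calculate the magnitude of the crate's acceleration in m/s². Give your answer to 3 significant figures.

1.13 m/s²

Resolving the weight along the incline: the component pulling the crate down the slope is mg sin 34.99° = 21.6 × 9.81 × 0.5735 = 121.522 N, and the normal force is N = mg cos 34.99° = 21.6 × 9.81 × 0.8192 = 173.585 N.
Kinetic friction acts up the slope with magnitude f = μN = 0.56 × 173.585 = 97.208 N.
Net force along the incline is 121.522 − 97.208 = 24.314 N, so a = 24.314 / 21.6 = 1.1256 m/s².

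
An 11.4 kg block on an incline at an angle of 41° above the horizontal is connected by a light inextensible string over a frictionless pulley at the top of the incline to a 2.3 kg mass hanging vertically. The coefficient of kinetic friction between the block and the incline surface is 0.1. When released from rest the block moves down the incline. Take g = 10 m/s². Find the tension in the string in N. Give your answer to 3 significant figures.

30.3 N

For the block on the incline: the weight component along the slope is m₁g sin 41° = 11.4 × 10 × 0.6561 = 74.795 N and the normal force is N = m₁g cos 41° = 86.037 N.
Kinetic friction opposes the block's motion down the incline: f = μN = 0.1 × 86.037 = 8.604 N acting up the slope.
Newton's second law for the block (down-slope positive): 74.795 − 8.604 − T = 11.4 a. For the hanging mass (upward positive): T − 2.3 × 10 = 2.3 a.
Adding the two equations eliminates T: 43.191 = 13.7 a, so a = 3.1526 m/s².
Then from the hanging mass's equation, T = 2.3 × (10 + 3.1526) = 30.251 N.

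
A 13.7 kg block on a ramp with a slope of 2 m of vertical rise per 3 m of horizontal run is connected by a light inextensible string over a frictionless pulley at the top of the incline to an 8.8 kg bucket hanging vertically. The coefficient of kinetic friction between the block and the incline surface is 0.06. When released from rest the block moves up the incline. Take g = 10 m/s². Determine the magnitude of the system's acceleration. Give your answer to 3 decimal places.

For the block on the incline: the weight component along the slope is m₁g sin 33.69° = 13.7 × 10 × 0.5547 = 75.994 N and the normal force is N = m₁g cos 33.69° = 113.991 N.
Kinetic friction opposes the block's motion up the incline: f = μN = 0.06 × 113.991 = 6.839 N acting down the slope.
Newton's second law for the block (up-slope positive): T − 75.994 − 6.839 = 13.7 a. For the hanging bucket (downward positive): 8.8 × 10 − T = 8.8 a.
Adding the two equations eliminates T: 5.167 = 22.5 a, so a = 0.2296 m/s².

0.230 m/s²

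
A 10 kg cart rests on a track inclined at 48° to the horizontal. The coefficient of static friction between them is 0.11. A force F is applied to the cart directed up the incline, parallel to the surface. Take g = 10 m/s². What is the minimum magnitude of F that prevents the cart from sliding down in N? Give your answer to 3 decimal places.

66.954 N

The normal force is N = mg cos 48° = 66.913 N. With F at its minimum the cart is on the verge of sliding down, so static friction is at its maximum μ_s N = 0.11 × 66.913 = 7.360 N and acts up the slope.
Equilibrium along the incline: F + μ_s N = mg sin 48°, so F = 74.314 − 7.360 = 66.954 N.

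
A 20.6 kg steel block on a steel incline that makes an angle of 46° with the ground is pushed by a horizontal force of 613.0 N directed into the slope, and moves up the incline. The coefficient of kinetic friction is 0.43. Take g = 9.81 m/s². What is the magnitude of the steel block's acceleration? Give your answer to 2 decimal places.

1.48 m/s²

The horizontal push has components F cos 46° = 613.0 × 0.6947 = 425.851 N up the incline and F sin 46° = 613.0 × 0.7193 = 440.931 N pressing into the surface.
The normal force is therefore N = mg cos 46° + F sin 46° = 140.389 + 440.931 = 581.320 N, and kinetic friction down the slope is μN = 0.43 × 581.320 = 249.968 N.
Along the incline: F cos 46° − mg sin 46° − μN = ma, so 425.851 − 145.360 − 249.968 = 20.6 a, giving a = 1.4817 m/s².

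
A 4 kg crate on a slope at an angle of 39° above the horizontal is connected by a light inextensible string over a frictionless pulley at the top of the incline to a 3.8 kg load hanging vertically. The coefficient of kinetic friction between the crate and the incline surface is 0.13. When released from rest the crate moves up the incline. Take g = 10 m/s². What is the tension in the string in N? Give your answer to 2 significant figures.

34 N

For the crate on the incline: the weight component along the slope is m₁g sin 39° = 4 × 10 × 0.6293 = 25.172 N and the normal force is N = m₁g cos 39° = 31.086 N.
Kinetic friction opposes the crate's motion up the incline: f = μN = 0.13 × 31.086 = 4.041 N acting down the slope.
Newton's second law for the crate (up-slope positive): T − 25.172 − 4.041 = 4 a. For the hanging load (downward positive): 3.8 × 10 − T = 3.8 a.
Adding the two equations eliminates T: 8.787 = 7.8 a, so a = 1.1265 m/s².
Then from the hanging load's equation, T = 3.8 × (10 − 1.1265) = 33.719 N.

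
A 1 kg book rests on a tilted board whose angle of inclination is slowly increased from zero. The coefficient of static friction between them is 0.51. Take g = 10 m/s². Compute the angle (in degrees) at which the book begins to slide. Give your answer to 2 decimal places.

At the threshold of sliding, static friction is at its maximum μ_s N and exactly balances the weight component along the incline: mg sin θ = μ_s mg cos θ.
Hence tan θ = μ_s = 0.51, so θ = arctan(0.51) = 27.0216°.

27.02°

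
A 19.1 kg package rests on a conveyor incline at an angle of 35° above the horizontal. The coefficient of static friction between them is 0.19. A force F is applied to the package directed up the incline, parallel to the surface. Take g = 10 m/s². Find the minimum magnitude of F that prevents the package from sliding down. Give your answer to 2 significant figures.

80 N

The normal force is N = mg cos 35° = 156.458 N. With F at its minimum the package is on the verge of sliding down, so static friction is at its maximum μ_s N = 0.19 × 156.458 = 29.727 N and acts up the slope.
Equilibrium along the incline: F + μ_s N = mg sin 35°, so F = 109.553 − 29.727 = 79.826 N.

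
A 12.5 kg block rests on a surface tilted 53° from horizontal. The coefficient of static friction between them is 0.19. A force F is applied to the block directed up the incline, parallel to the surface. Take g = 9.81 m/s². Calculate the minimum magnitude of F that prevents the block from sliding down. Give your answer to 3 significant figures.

The normal force is N = mg cos 53° = 73.798 N. With F at its minimum the block is on the verge of sliding down, so static friction is at its maximum μ_s N = 0.19 × 73.798 = 14.022 N and acts up the slope.
Equilibrium along the incline: F + μ_s N = mg sin 53°, so F = 97.933 − 14.022 = 83.911 N.

83.9 N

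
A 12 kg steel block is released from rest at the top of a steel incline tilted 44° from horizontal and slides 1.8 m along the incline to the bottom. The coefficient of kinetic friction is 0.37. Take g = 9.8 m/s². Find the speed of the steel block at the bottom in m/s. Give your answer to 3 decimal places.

3.888 m/s

The weight component along the incline is mg sin 44° = 81.692 N and the normal force is N = mg cos 44° = 84.594 N.
Friction up the slope is f = μN = 0.37 × 84.594 = 31.300 N, so the net downslope force is 81.692 − 31.300 = 50.392 N and a = 50.392 / 12 = 4.1993 m/s².
Starting from rest over a distance of 1.8 m, v² = 2aL = 2 × 4.1993 × 1.8 = 15.1175, so v = 3.8881 m/s.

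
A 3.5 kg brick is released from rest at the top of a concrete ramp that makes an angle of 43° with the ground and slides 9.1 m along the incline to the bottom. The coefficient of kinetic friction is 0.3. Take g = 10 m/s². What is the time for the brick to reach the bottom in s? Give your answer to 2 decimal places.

1.98 s

The weight component along the incline is mg sin 43° = 23.870 N and the normal force is N = mg cos 43° = 25.597 N.
Friction up the slope is f = μN = 0.3 × 25.597 = 7.679 N, so the net downslope force is 23.870 − 7.679 = 16.191 N and a = 16.191 / 3.5 = 4.6260 m/s².
Starting from rest, L = ½at², so t = √(2L/a) = √(2 × 9.1 / 4.6260) = 1.9835 s.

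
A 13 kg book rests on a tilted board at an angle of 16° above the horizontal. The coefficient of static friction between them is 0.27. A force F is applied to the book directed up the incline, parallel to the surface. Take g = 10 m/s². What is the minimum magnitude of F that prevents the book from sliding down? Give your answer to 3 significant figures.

The normal force is N = mg cos 16° = 124.964 N. With F at its minimum the book is on the verge of sliding down, so static friction is at its maximum μ_s N = 0.27 × 124.964 = 33.740 N and acts up the slope.
Equilibrium along the incline: F + μ_s N = mg sin 16°, so F = 35.833 − 33.740 = 2.093 N.

2.09 N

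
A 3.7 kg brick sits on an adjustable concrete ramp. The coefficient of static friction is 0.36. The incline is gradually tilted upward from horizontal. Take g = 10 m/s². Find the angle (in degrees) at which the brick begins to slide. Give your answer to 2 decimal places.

At the threshold of sliding, static friction is at its maximum μ_s N and exactly balances the weight component along the incline: mg sin θ = μ_s mg cos θ.
Hence tan θ = μ_s = 0.36, so θ = arctan(0.36) = 19.7989°.

19.80°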